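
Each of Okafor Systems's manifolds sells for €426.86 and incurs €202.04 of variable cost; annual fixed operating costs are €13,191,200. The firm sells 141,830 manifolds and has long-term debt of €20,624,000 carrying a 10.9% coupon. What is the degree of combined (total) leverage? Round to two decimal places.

At 141,830 units, contribution = 141,830 × €224.82 = €31,886,220.60.
EBIT = €31,886,220.60 − €13,191,200 = €18,695,020.60. Interest = €2,248,016.00, so EBIT − I = €16,447,004.60.
DCL = contribution ÷ (EBIT − I) = €31,886,220.60 ÷ €16,447,004.60 = 1.9387.

1.94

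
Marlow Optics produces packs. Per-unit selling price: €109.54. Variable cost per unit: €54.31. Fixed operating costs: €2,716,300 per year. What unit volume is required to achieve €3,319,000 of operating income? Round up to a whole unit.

Each unit contributes €109.54 − €54.31 = €55.23.
Required volume = (fixed costs + target profit) ÷ CM = (€2,716,300 + €3,319,000) ÷ €55.23 = 109,275.76, so 109,276 packs.

109,276 packs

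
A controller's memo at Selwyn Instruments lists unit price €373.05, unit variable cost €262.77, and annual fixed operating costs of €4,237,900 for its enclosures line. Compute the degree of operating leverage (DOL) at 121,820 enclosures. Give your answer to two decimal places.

1.46

At 121,820 units, contribution = 121,820 × €110.28 = €13,434,309.60.
EBIT = €13,434,309.60 − €4,237,900 = €9,196,409.60.
Degree of operating leverage = €13,434,309.60 / €9,196,409.60 = 1.4608.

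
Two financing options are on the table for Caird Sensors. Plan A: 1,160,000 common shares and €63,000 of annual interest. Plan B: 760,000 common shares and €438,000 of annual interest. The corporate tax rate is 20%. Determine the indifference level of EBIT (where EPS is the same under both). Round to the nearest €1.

Set EPS_A = EPS_B: (EBIT − €63,000)(1 − 0.20) ÷ 1,160,000 = (EBIT − €438,000)(1 − 0.20) ÷ 760,000.
The (1 − t) factor cancels: (EBIT − 63,000) × 760,000 = (EBIT − 438,000) × 1,160,000.
EBIT × (1,160,000 − 760,000) = 438,000 × 1,160,000 − 63,000 × 760,000 = 460,200,000,000, so EBIT = 460,200,000,000 ÷ 400,000 = 1,150,500.00.

€1,150,500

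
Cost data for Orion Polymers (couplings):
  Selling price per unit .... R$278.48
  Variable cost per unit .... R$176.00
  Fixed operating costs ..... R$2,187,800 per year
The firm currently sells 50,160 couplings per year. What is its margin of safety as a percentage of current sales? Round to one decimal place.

57.4%

Each unit contributes R$278.48 − R$176.00 = R$102.48. Break-even units = R$2,187,800 ÷ R$102.48 = 21,348.56; break-even revenue = 21,348.56 × R$278.48 = R$5,945,145.82.
Actual sales revenue = 50,160 × R$278.48 = R$13,968,556.80.
Margin of safety = (R$13,968,556.80 − R$5,945,145.82) ÷ R$13,968,556.80 = 57.4%.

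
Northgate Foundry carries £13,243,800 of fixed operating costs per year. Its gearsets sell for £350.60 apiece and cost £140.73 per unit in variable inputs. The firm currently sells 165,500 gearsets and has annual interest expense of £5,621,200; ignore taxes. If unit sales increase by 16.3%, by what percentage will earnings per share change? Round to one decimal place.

Contribution at this volume is 165,500 × £209.87 = £34,733,485.00.
Subtracting fixed costs: EBIT = £34,733,485.00 − £13,243,800 = £21,489,685.00.
After interest of £5,621,200.00, pre-tax earnings = £15,868,485.00.
DCL = total CM / (EBIT − I) = £34,733,485.00 / £15,868,485.00 = 2.1888.
%ΔEPS = DCL × %ΔSales = 2.1888 × +16.3% = +35.7%.

+35.7%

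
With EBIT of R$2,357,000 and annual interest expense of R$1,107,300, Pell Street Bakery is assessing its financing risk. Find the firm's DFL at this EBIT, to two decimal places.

1.89

Interest = R$1,107,300.00.
Degree of financial leverage = EBIT / (EBIT − interest) = R$2,357,000 / R$1,249,700.00 = 1.8861.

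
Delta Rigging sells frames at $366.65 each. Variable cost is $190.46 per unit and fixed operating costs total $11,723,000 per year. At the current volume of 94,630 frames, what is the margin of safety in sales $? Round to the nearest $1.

$10,300,619

Contribution margin per unit = $366.65 − $190.46 = $176.19. Break-even units = $11,723,000 ÷ $176.19 = 66,536.13; break-even revenue = 66,536.13 × $366.65 = $24,395,470.51.
Current sales = 94,630 × $366.65 = $34,696,089.50.
Margin of safety = $34,696,089.50 − $24,395,470.51 = $10,300,619.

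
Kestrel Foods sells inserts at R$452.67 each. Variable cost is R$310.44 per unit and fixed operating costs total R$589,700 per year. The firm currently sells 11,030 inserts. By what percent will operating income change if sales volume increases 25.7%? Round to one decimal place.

At 11,030 units, contribution = 11,030 × R$142.23 = R$1,568,796.90.
Subtracting fixed costs: EBIT = R$1,568,796.90 − R$589,700 = R$979,096.90.
So DOL = total CM / EBIT = R$1,568,796.90 / R$979,096.90 = 1.6023.
%ΔEBIT = DOL × %ΔSales = 1.6023 × +25.7% = +41.2%.

+41.2%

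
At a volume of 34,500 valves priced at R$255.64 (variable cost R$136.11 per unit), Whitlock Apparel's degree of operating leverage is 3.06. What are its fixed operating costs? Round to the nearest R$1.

R$2,776,143

Contribution at this volume is 34,500 × R$119.53 = R$4,123,785.00.
Since DOL = CM ÷ EBIT, EBIT = R$4,123,785.00 ÷ 3.06 = R$1,347,642.16.
Fixed costs = CM − EBIT = R$4,123,785.00 − R$1,347,642.16 = R$2,776,143.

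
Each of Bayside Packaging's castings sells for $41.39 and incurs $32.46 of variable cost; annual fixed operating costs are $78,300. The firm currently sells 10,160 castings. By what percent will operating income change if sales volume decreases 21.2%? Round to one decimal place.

At 10,160 units, contribution = 10,160 × $8.93 = $90,728.80.
Subtracting fixed costs: EBIT = $90,728.80 − $78,300 = $12,428.80.
DOL = contribution ÷ EBIT = $90,728.80 ÷ $12,428.80 = 7.2999.
So EBIT moves 7.2999 × (-21.2%) = -154.8%.

-154.8%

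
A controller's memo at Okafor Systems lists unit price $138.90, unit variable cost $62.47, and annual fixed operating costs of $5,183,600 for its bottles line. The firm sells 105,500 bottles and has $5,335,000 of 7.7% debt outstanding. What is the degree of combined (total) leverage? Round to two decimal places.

3.27

Contribution at this volume is 105,500 × $76.43 = $8,063,365.00.
EBIT = $8,063,365.00 − $5,183,600 = $2,879,765.00. Interest = $410,795.00.
DOL = $8,063,365.00 ÷ $2,879,765.00 = 2.8000; DFL = $2,879,765.00 ÷ $2,468,970.00 = 1.1664.
Combined leverage = 2.8000 × 1.1664 = 3.2659.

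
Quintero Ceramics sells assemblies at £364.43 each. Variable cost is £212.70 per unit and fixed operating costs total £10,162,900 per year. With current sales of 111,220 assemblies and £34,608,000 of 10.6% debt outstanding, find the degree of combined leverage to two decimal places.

At 111,220 units, contribution = 111,220 × £151.73 = £16,875,410.60.
Operating income = contribution − fixed costs = £16,875,410.60 − £10,162,900 = £6,712,510.60. Interest = £3,668,448.00, so EBIT − I = £3,044,062.60.
DCL = contribution ÷ (EBIT − I) = £16,875,410.60 ÷ £3,044,062.60 = 5.5437.

5.54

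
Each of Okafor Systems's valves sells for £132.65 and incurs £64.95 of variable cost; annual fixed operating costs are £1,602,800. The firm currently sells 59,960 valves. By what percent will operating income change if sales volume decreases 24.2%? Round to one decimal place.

Contribution at this volume is 59,960 × £67.70 = £4,059,292.00.
Subtracting fixed costs: EBIT = £4,059,292.00 − £1,602,800 = £2,456,492.00.
So DOL = total CM / EBIT = £4,059,292.00 / £2,456,492.00 = 1.6525.
So EBIT moves 1.6525 × (-24.2%) = -40.0%.

-40.0%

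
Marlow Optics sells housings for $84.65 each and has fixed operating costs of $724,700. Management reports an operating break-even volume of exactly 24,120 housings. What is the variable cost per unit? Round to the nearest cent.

$54.60

Contribution per unit must be FC / Q = $724,700 / 24,120 = $30.0456.
Hence VC = price − CM = $84.65 − $30.0456 = $54.60.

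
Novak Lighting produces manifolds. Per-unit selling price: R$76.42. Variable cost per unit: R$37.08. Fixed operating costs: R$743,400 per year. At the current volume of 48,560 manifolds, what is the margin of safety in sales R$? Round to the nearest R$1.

Unit CM = price − variable cost = R$76.42 − R$37.08 = R$39.34. Break-even units = R$743,400 ÷ R$39.34 = 18,896.80; break-even revenue = 18,896.80 × R$76.42 = R$1,444,093.24.
Actual sales revenue = 48,560 × R$76.42 = R$3,710,955.20.
Margin of safety = R$3,710,955.20 − R$1,444,093.24 = R$2,266,862.

R$2,266,862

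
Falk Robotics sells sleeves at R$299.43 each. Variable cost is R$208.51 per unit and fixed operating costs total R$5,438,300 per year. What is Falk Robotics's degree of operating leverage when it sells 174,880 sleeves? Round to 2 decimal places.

1.52

Contribution at this volume is 174,880 × R$90.92 = R$15,900,089.60.
Subtracting fixed costs: EBIT = R$15,900,089.60 − R$5,438,300 = R$10,461,789.60.
So DOL = total CM / EBIT = R$15,900,089.60 / R$10,461,789.60 = 1.5198.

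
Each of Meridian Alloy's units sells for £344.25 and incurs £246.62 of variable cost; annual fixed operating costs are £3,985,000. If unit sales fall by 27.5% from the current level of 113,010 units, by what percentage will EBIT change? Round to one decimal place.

-43.0%

At 113,010 units, contribution = 113,010 × £97.63 = £11,033,166.30.
EBIT = £11,033,166.30 − £3,985,000 = £7,048,166.30.
Degree of operating leverage = £11,033,166.30 / £7,048,166.30 = 1.5654.
So EBIT moves 1.5654 × (-27.5%) = -43.0%.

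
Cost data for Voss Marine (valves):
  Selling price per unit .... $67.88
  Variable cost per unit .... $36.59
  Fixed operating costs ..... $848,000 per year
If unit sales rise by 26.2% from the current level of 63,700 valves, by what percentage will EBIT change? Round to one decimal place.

Total contribution margin = 63,700 × $31.29 = $1,993,173.00.
Operating income = contribution − fixed costs = $1,993,173.00 − $848,000 = $1,145,173.00.
Degree of operating leverage = $1,993,173.00 / $1,145,173.00 = 1.7405.
%ΔEBIT = DOL × %ΔSales = 1.7405 × +26.2% = +45.6%.

+45.6%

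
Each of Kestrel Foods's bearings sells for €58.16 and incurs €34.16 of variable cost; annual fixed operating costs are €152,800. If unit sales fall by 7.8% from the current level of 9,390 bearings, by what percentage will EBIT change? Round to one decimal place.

-24.2%

Contribution at this volume is 9,390 × €24.00 = €225,360.00.
EBIT = €225,360.00 − €152,800 = €72,560.00.
DOL = contribution ÷ EBIT = €225,360.00 ÷ €72,560.00 = 3.1058.
Operating income changes by 3.1058 × -7.8% = -24.2%.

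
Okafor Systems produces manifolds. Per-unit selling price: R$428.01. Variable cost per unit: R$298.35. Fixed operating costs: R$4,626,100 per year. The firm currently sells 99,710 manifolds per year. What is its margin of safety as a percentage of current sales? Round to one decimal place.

Each unit contributes R$428.01 − R$298.35 = R$129.66. Break-even units = R$4,626,100 ÷ R$129.66 = 35,678.70; break-even revenue = 35,678.70 × R$428.01 = R$15,270,839.59.
Actual sales revenue = 99,710 × R$428.01 = R$42,676,877.10.
Margin of safety = (R$42,676,877.10 − R$15,270,839.59) ÷ R$42,676,877.10 = 64.2%.

64.2%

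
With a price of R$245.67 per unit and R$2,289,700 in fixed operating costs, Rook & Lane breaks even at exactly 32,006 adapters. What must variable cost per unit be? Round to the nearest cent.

At break-even, FC = Q × (P − VC), so P − VC = R$2,289,700 ÷ 32,006 = R$71.5397.
Hence VC = price − CM = R$245.67 − R$71.5397 = R$174.13.

R$174.13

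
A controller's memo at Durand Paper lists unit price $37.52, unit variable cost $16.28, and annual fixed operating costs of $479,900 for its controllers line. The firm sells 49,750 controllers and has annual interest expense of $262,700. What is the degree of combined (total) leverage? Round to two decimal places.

Contribution at this volume is 49,750 × $21.24 = $1,056,690.00.
EBIT = $1,056,690.00 − $479,900 = $576,790.00. Interest = $262,700.00.
DOL = $1,056,690.00 ÷ $576,790.00 = 1.8320; DFL = $576,790.00 ÷ $314,090.00 = 1.8364.
Combined leverage = 1.8320 × 1.8364 = 3.3643.

3.36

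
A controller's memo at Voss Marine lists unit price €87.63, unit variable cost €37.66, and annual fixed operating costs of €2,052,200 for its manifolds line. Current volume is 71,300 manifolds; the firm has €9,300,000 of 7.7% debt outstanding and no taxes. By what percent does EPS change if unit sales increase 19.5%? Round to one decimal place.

+87.4%

Total contribution margin = 71,300 × €49.97 = €3,562,861.00.
EBIT = €3,562,861.00 − €2,052,200 = €1,510,661.00.
After interest of €716,100.00, pre-tax earnings = €794,561.00.
DCL = total CM / (EBIT − I) = €3,562,861.00 / €794,561.00 = 4.4841.
%ΔEPS = DCL × %ΔSales = 4.4841 × +19.5% = +87.4%.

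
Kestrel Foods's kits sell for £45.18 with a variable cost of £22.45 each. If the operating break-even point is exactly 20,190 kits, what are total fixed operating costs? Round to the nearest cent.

Each unit contributes £45.18 − £22.45 = £22.73.
Fixed costs = break-even units × CM = 20,190 × £22.73 = £458,918.70.

£458,918.70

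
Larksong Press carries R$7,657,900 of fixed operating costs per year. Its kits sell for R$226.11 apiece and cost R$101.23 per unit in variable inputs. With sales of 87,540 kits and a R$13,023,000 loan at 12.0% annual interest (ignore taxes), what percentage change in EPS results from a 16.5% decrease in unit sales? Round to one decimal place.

Total contribution margin = 87,540 × R$124.88 = R$10,931,995.20.
EBIT = R$10,931,995.20 − R$7,657,900 = R$3,274,095.20.
After interest of R$1,562,760.00, pre-tax earnings = R$1,711,335.20.
DCL = total CM / (EBIT − I) = R$10,931,995.20 / R$1,711,335.20 = 6.3880.
%ΔEPS = DCL × %ΔSales = 6.3880 × -16.5% = -105.4%.

-105.4%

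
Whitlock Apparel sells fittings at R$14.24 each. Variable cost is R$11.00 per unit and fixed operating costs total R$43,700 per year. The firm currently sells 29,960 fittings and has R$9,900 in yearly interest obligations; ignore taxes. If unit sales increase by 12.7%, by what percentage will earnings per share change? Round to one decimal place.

+28.4%

At 29,960 units, contribution = 29,960 × R$3.24 = R$97,070.40.
Subtracting fixed costs: EBIT = R$97,070.40 − R$43,700 = R$53,370.40.
Interest = R$9,900.00, so EBIT − I = R$43,470.40.
Degree of combined leverage = contribution ÷ (EBIT − I) = R$97,070.40 ÷ R$43,470.40 = 2.2330.
EPS therefore changes by 2.2330 × (+12.7%) = +28.4%.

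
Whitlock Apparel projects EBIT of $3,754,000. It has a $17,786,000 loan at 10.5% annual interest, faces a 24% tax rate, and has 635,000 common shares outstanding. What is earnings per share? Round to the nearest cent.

Interest = $1,867,530.00, so EBT = $3,754,000 − $1,867,530.00 = $1,886,470.00.
Net income = $1,886,470.00 × (1 − 0.24) = $1,433,717.20.
EPS = $1,433,717.20 ÷ 635,000 = $2.26.

$2.26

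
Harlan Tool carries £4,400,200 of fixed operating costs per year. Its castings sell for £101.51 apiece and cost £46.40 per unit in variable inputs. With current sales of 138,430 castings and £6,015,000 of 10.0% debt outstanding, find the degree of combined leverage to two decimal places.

At 138,430 units, contribution = 138,430 × £55.11 = £7,628,877.30.
Operating income = contribution − fixed costs = £7,628,877.30 − £4,400,200 = £3,228,677.30. Interest = £601,500.00.
DOL = £7,628,877.30 ÷ £3,228,677.30 = 2.3628; DFL = £3,228,677.30 ÷ £2,627,177.30 = 1.2290.
Combined leverage = 2.3628 × 1.2290 = 2.9039.

2.90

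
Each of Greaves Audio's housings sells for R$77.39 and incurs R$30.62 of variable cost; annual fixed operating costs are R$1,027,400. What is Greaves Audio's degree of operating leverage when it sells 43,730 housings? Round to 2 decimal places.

2.01

Contribution at this volume is 43,730 × R$46.77 = R$2,045,252.10.
EBIT = R$2,045,252.10 − R$1,027,400 = R$1,017,852.10.
Degree of operating leverage = R$2,045,252.10 / R$1,017,852.10 = 2.0094.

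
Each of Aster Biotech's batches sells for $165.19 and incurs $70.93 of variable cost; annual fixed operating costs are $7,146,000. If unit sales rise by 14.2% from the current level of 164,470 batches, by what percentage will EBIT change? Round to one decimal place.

+26.3%

At 164,470 units, contribution = 164,470 × $94.26 = $15,502,942.20.
Operating income = contribution − fixed costs = $15,502,942.20 − $7,146,000 = $8,356,942.20.
DOL = contribution ÷ EBIT = $15,502,942.20 ÷ $8,356,942.20 = 1.8551.
Operating income changes by 1.8551 × +14.2% = +26.3%.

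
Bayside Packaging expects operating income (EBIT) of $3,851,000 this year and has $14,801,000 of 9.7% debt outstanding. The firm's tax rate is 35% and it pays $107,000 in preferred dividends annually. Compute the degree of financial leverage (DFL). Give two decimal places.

Annual interest charges come to $1,435,697.00.
Preferred dividends grossed up pre-tax: $107,000 / (1 − 0.35) = $164,615.38.
DFL = EBIT ÷ [EBIT − I − D_p/(1−t)] = $3,851,000 ÷ [$3,851,000 − $1,435,697.00 − $164,615.38] = $3,851,000 ÷ $2,250,687.62 = 1.7110.

1.71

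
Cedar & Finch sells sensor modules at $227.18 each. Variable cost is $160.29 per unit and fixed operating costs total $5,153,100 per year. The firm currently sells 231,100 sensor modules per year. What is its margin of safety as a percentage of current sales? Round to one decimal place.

66.7%

Unit CM = price − variable cost = $227.18 − $160.29 = $66.89. Break-even units = $5,153,100 ÷ $66.89 = 77,038.42; break-even revenue = 77,038.42 × $227.18 = $17,501,588.55.
Actual sales revenue = 231,100 × $227.18 = $52,501,298.00.
Margin of safety = ($52,501,298.00 − $17,501,588.55) ÷ $52,501,298.00 = 66.7%.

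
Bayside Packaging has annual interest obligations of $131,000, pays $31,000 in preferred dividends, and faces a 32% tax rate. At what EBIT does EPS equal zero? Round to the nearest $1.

$176,588

Preferred dividends are paid after tax, so their pre-tax equivalent is $31,000 ÷ (1 − 0.32) = $45,588.24.
EPS = 0 when EBIT covers interest plus the pre-tax preferred burden: $131,000 + $45,588.24 = $176,588.24.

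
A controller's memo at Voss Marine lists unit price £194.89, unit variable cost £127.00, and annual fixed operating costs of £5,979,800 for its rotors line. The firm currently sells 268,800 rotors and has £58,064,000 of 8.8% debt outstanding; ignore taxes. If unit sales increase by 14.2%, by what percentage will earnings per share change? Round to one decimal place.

+36.2%

Total contribution margin = 268,800 × £67.89 = £18,248,832.00.
Operating income = contribution − fixed costs = £18,248,832.00 − £5,979,800 = £12,269,032.00.
After interest of £5,109,632.00, pre-tax earnings = £7,159,400.00.
DCL = total CM / (EBIT − I) = £18,248,832.00 / £7,159,400.00 = 2.5489.
%ΔEPS = DCL × %ΔSales = 2.5489 × +14.2% = +36.2%.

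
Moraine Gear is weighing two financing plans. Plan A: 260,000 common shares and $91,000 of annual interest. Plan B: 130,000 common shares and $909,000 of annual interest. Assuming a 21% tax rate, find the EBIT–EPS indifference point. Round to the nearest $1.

$1,727,000

At indifference, (EBIT − 91,000)(1 − t)/260,000 = (EBIT − 909,000)(1 − t)/130,000.
The (1 − t) factor cancels: (EBIT − 91,000) × 130,000 = (EBIT − 909,000) × 260,000.
Solving, EBIT = (909,000·260,000 − 91,000·130,000) / (260,000 − 130,000) = 224,510,000,000 / 130,000 = 1,727,000.00.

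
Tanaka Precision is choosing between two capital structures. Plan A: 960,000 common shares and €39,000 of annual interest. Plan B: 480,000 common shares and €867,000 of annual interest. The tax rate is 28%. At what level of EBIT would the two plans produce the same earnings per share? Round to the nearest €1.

€1,695,000

At indifference, (EBIT − 39,000)(1 − t)/960,000 = (EBIT − 867,000)(1 − t)/480,000.
The (1 − t) factor cancels: (EBIT − 39,000) × 480,000 = (EBIT − 867,000) × 960,000.
Solving, EBIT = (867,000·960,000 − 39,000·480,000) / (960,000 − 480,000) = 813,600,000,000 / 480,000 = 1,695,000.00.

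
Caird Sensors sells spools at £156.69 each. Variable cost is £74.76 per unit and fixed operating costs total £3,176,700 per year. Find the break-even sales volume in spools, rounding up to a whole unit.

38,774 spools

Contribution margin per unit = £156.69 − £74.76 = £81.93.
Units to break even: £3,176,700 ÷ £81.93 = 38,773.34, rounded up to 38,774.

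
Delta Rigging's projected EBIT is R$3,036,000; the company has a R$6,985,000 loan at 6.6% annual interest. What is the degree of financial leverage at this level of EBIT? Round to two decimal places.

1.18

Interest = R$461,010.00.
Degree of financial leverage = EBIT / (EBIT − interest) = R$3,036,000 / R$2,574,990.00 = 1.1790.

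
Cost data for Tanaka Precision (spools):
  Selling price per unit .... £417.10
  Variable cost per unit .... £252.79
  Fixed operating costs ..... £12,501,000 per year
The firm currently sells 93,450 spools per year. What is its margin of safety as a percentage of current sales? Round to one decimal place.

Contribution margin per unit = £417.10 − £252.79 = £164.31. Break-even units = £12,501,000 ÷ £164.31 = 76,081.80; break-even revenue = 76,081.80 × £417.10 = £31,733,717.36.
Actual sales revenue = 93,450 × £417.10 = £38,977,995.00.
Margin of safety = (£38,977,995.00 − £31,733,717.36) ÷ £38,977,995.00 = 18.6%.

18.6%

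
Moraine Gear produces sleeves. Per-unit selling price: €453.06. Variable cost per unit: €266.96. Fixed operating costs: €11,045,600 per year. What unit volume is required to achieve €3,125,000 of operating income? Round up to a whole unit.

76,146 sleeves

Each unit contributes €453.06 − €266.96 = €186.10.
Units = (FC + target) / CM = (€11,045,600 + €3,125,000) / €186.10 = 76,145.08, so 76,146 sleeves.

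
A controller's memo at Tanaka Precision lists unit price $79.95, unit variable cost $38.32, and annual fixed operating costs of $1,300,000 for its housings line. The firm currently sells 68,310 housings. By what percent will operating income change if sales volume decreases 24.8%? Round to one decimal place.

-45.7%

Contribution at this volume is 68,310 × $41.63 = $2,843,745.30.
EBIT = $2,843,745.30 − $1,300,000 = $1,543,745.30.
DOL = contribution ÷ EBIT = $2,843,745.30 ÷ $1,543,745.30 = 1.8421.
Operating income changes by 1.8421 × -24.8% = -45.7%.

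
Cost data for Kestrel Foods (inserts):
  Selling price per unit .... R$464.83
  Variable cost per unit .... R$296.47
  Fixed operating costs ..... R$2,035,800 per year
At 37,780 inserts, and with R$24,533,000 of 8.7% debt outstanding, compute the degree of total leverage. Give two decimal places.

2.90

At 37,780 units, contribution = 37,780 × R$168.36 = R$6,360,640.80.
Operating income = contribution − fixed costs = R$6,360,640.80 − R$2,035,800 = R$4,324,840.80. Interest = R$2,134,371.00.
DOL = R$6,360,640.80 ÷ R$4,324,840.80 = 1.4707; DFL = R$4,324,840.80 ÷ R$2,190,469.80 = 1.9744.
DCL = DOL × DFL = 1.4707 × 1.9744 = 2.9038.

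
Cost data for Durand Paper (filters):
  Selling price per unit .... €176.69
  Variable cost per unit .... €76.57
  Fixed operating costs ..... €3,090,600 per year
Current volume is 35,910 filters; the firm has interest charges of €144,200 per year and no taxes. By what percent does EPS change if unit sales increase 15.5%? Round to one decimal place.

+154.6%

Total contribution margin = 35,910 × €100.12 = €3,595,309.20.
EBIT = €3,595,309.20 − €3,090,600 = €504,709.20.
After interest of €144,200.00, pre-tax earnings = €360,509.20.
Degree of combined leverage = contribution ÷ (EBIT − I) = €3,595,309.20 ÷ €360,509.20 = 9.9729.
EPS therefore changes by 9.9729 × (+15.5%) = +154.6%.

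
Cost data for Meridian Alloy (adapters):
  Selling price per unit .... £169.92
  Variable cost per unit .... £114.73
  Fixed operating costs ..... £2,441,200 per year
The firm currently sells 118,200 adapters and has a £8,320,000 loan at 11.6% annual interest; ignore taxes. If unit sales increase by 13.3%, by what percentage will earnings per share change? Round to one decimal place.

+27.8%

Contribution at this volume is 118,200 × £55.19 = £6,523,458.00.
Subtracting fixed costs: EBIT = £6,523,458.00 − £2,441,200 = £4,082,258.00.
After interest of £965,120.00, pre-tax earnings = £3,117,138.00.
DCL = total CM / (EBIT − I) = £6,523,458.00 / £3,117,138.00 = 2.0928.
EPS therefore changes by 2.0928 × (+13.3%) = +27.8%.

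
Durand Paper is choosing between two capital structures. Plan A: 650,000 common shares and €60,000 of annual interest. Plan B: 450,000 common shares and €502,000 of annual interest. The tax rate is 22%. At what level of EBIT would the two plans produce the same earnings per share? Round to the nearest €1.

€1,496,500

Set EPS_A = EPS_B: (EBIT − €60,000)(1 − 0.22) ÷ 650,000 = (EBIT − €502,000)(1 − 0.22) ÷ 450,000.
Cancelling (1 − t) and cross-multiplying: 450,000·(EBIT − 60,000) = 650,000·(EBIT − 502,000).
EBIT × (650,000 − 450,000) = 502,000 × 650,000 − 60,000 × 450,000 = 299,300,000,000, so EBIT = 299,300,000,000 ÷ 200,000 = 1,496,500.00.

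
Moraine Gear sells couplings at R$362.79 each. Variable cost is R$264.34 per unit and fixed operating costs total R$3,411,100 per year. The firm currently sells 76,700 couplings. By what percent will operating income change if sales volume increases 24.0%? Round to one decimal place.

+43.8%

At 76,700 units, contribution = 76,700 × R$98.45 = R$7,551,115.00.
EBIT = R$7,551,115.00 − R$3,411,100 = R$4,140,015.00.
Degree of operating leverage = R$7,551,115.00 / R$4,140,015.00 = 1.8239.
%ΔEBIT = DOL × %ΔSales = 1.8239 × +24.0% = +43.8%.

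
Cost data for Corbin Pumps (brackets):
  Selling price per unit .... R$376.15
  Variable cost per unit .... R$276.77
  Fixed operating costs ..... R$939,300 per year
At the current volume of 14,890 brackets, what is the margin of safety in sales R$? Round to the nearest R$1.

R$2,045,654

Each unit contributes R$376.15 − R$276.77 = R$99.38. Break-even units = R$939,300 ÷ R$99.38 = 9,451.60; break-even revenue = 9,451.60 × R$376.15 = R$3,555,219.31.
Actual sales revenue = 14,890 × R$376.15 = R$5,600,873.50.
Margin of safety = R$5,600,873.50 − R$3,555,219.31 = R$2,045,654.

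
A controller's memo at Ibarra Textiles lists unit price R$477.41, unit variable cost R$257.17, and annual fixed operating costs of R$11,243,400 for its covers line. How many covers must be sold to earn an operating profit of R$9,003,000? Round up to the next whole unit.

Each unit contributes R$477.41 − R$257.17 = R$220.24.
Units = (FC + target) / CM = (R$11,243,400 + R$9,003,000) / R$220.24 = 91,928.80, so 91,929 covers.

91,929 covers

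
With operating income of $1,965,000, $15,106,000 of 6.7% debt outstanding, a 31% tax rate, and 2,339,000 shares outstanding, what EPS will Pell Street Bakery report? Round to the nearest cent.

Interest = $1,012,102.00, so EBT = $1,965,000 − $1,012,102.00 = $952,898.00.
Net income = $952,898.00 × (1 − 0.31) = $657,499.62.
Per share: $657,499.62 / 2,339,000 shares = $0.28.

$0.28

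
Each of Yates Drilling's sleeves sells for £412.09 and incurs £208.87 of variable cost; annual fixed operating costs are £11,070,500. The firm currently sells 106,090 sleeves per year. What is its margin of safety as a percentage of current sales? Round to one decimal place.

48.7%

Each unit contributes £412.09 − £208.87 = £203.22. Break-even units = £11,070,500 ÷ £203.22 = 54,475.45; break-even revenue = 54,475.45 × £412.09 = £22,448,786.27.
Current sales = 106,090 × £412.09 = £43,718,628.10.
Margin of safety = (£43,718,628.10 − £22,448,786.27) ÷ £43,718,628.10 = 48.7%.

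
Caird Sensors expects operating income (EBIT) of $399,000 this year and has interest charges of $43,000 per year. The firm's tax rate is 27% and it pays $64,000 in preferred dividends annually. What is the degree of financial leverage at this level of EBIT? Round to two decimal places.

Annual interest charges come to $43,000.00.
Pre-tax preferred-dividend burden = $64,000 ÷ (1 − 0.27) = $87,671.23.
DFL = EBIT ÷ [EBIT − I − D_p/(1−t)] = $399,000 ÷ [$399,000 − $43,000.00 − $87,671.23] = $399,000 ÷ $268,328.77 = 1.4870.

1.49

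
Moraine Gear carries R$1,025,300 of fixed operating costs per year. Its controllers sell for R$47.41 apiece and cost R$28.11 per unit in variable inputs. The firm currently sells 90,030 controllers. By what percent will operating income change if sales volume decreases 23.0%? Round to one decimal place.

Total contribution margin = 90,030 × R$19.30 = R$1,737,579.00.
Subtracting fixed costs: EBIT = R$1,737,579.00 − R$1,025,300 = R$712,279.00.
DOL = contribution ÷ EBIT = R$1,737,579.00 ÷ R$712,279.00 = 2.4395.
Operating income changes by 2.4395 × -23.0% = -56.1%.

-56.1%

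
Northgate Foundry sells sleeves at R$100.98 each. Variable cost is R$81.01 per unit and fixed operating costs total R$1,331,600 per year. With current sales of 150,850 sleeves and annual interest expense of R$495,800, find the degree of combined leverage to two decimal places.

Total contribution margin = 150,850 × R$19.97 = R$3,012,474.50.
Subtracting fixed costs: EBIT = R$3,012,474.50 − R$1,331,600 = R$1,680,874.50. Interest = R$495,800.00.
DOL = R$3,012,474.50 ÷ R$1,680,874.50 = 1.7922; DFL = R$1,680,874.50 ÷ R$1,185,074.50 = 1.4184.
DCL = DOL × DFL = 1.7922 × 1.4184 = 2.5421.

2.54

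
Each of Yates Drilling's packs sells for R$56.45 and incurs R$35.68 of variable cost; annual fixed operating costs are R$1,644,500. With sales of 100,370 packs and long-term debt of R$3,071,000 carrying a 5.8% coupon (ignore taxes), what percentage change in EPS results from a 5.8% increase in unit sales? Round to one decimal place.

Total contribution margin = 100,370 × R$20.77 = R$2,084,684.90.
Operating income = contribution − fixed costs = R$2,084,684.90 − R$1,644,500 = R$440,184.90.
Interest = R$178,118.00, so EBIT − I = R$262,066.90.
Degree of combined leverage = contribution ÷ (EBIT − I) = R$2,084,684.90 ÷ R$262,066.90 = 7.9548.
%ΔEPS = DCL × %ΔSales = 7.9548 × +5.8% = +46.1%.

+46.1%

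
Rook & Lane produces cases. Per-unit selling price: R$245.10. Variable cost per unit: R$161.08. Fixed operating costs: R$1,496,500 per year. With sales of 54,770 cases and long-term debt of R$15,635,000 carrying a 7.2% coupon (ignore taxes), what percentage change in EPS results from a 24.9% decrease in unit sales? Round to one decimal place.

-57.9%

Total contribution margin = 54,770 × R$84.02 = R$4,601,775.40.
Subtracting fixed costs: EBIT = R$4,601,775.40 − R$1,496,500 = R$3,105,275.40.
Interest = R$1,125,720.00, so EBIT − I = R$1,979,555.40.
Degree of combined leverage = contribution ÷ (EBIT − I) = R$4,601,775.40 ÷ R$1,979,555.40 = 2.3247.
EPS therefore changes by 2.3247 × (-24.9%) = -57.9%.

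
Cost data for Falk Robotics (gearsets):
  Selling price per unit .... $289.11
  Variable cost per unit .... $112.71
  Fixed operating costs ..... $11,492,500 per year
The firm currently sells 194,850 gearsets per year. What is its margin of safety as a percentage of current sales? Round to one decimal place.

66.6%

Contribution margin per unit = $289.11 − $112.71 = $176.40. Break-even units = $11,492,500 ÷ $176.40 = 65,150.23; break-even revenue = 65,150.23 × $289.11 = $18,835,582.06.
Actual sales revenue = 194,850 × $289.11 = $56,333,083.50.
Margin of safety = ($56,333,083.50 − $18,835,582.06) ÷ $56,333,083.50 = 66.6%.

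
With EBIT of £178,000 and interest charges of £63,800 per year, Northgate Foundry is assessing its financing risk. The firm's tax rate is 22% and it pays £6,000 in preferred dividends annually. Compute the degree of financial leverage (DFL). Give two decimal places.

Annual interest charges come to £63,800.00.
Preferred dividends grossed up pre-tax: £6,000 / (1 − 0.22) = £7,692.31.
DFL = EBIT ÷ [EBIT − I − D_p/(1−t)] = £178,000 ÷ [£178,000 − £63,800.00 − £7,692.31] = £178,000 ÷ £106,507.69 = 1.6712.

1.67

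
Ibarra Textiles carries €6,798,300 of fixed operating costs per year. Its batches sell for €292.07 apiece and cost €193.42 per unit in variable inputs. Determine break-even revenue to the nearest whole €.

Contribution margin per unit = €292.07 − €193.42 = €98.65, a CM ratio of €98.65 ÷ €292.07 = 0.3378.
Break-even revenue = fixed costs × price ÷ CM = €6,798,300 × €292.07 ÷ €98.65 = €20,127,516.

€20,127,516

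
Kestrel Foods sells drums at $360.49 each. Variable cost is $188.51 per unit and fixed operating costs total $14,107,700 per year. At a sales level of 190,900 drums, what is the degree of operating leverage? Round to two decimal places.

1.75

At 190,900 units, contribution = 190,900 × $171.98 = $32,830,982.00.
EBIT = $32,830,982.00 − $14,107,700 = $18,723,282.00.
Degree of operating leverage = $32,830,982.00 / $18,723,282.00 = 1.7535.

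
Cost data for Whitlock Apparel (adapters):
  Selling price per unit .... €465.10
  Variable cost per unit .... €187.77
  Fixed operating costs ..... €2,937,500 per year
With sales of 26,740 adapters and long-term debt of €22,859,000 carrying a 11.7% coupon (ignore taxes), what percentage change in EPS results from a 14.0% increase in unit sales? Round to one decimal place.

Contribution at this volume is 26,740 × €277.33 = €7,415,804.20.
Subtracting fixed costs: EBIT = €7,415,804.20 − €2,937,500 = €4,478,304.20.
Interest = €2,674,503.00, so EBIT − I = €1,803,801.20.
DCL = total CM / (EBIT − I) = €7,415,804.20 / €1,803,801.20 = 4.1112.
%ΔEPS = DCL × %ΔSales = 4.1112 × +14.0% = +57.6%.

+57.6%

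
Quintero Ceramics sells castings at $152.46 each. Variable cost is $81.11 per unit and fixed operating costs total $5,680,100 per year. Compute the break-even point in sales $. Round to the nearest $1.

CM per unit = $152.46 − $81.11 = $71.35; CM ratio = $71.35 / $152.46 = 0.4680.
Break-even sales = FC ÷ CM ratio = $5,680,100 × $152.46 / $71.35 = $12,137,184.

$12,137,184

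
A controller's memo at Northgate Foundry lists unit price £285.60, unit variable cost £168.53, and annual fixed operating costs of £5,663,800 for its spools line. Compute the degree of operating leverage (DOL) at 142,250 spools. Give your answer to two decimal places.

1.52

At 142,250 units, contribution = 142,250 × £117.07 = £16,653,207.50.
Subtracting fixed costs: EBIT = £16,653,207.50 − £5,663,800 = £10,989,407.50.
Degree of operating leverage = £16,653,207.50 / £10,989,407.50 = 1.5154.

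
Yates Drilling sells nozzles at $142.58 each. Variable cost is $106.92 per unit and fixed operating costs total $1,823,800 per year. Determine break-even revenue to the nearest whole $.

$7,292,131

CM per unit = $142.58 − $106.92 = $35.66; CM ratio = $35.66 / $142.58 = 0.2501.
Break-even revenue = fixed costs × price ÷ CM = $1,823,800 × $142.58 ÷ $35.66 = $7,292,131.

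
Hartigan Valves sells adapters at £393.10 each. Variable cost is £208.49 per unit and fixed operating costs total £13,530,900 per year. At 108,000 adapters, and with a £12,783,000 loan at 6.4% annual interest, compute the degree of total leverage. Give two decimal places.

At 108,000 units, contribution = 108,000 × £184.61 = £19,937,880.00.
EBIT = £19,937,880.00 − £13,530,900 = £6,406,980.00. Interest = £818,112.00.
DOL = £19,937,880.00 ÷ £6,406,980.00 = 3.1119; DFL = £6,406,980.00 ÷ £5,588,868.00 = 1.1464.
DCL = DOL × DFL = 3.1119 × 1.1464 = 3.5675.

3.57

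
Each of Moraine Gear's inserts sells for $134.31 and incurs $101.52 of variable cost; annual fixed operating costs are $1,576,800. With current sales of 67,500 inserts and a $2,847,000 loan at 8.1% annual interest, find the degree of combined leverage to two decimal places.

Contribution at this volume is 67,500 × $32.79 = $2,213,325.00.
Operating income = contribution − fixed costs = $2,213,325.00 − $1,576,800 = $636,525.00. Interest = $230,607.00.
DOL = $2,213,325.00 ÷ $636,525.00 = 3.4772; DFL = $636,525.00 ÷ $405,918.00 = 1.5681.
Combined leverage = 3.4772 × 1.5681 = 5.4526.

5.45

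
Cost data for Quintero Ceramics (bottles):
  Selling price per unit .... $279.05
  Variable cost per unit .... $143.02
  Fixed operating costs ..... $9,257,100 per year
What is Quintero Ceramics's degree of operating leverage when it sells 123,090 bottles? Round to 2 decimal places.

Total contribution margin = 123,090 × $136.03 = $16,743,932.70.
Operating income = contribution − fixed costs = $16,743,932.70 − $9,257,100 = $7,486,832.70.
DOL = contribution ÷ EBIT = $16,743,932.70 ÷ $7,486,832.70 = 2.2365.

2.24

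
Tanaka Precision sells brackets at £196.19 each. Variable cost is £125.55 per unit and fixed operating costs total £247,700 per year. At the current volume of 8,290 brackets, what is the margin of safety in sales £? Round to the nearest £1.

Contribution margin per unit = £196.19 − £125.55 = £70.64. Break-even units = £247,700 ÷ £70.64 = 3,506.51; break-even revenue = 3,506.51 × £196.19 = £687,942.57.
Actual sales revenue = 8,290 × £196.19 = £1,626,415.10.
Margin of safety = £1,626,415.10 − £687,942.57 = £938,473.

£938,473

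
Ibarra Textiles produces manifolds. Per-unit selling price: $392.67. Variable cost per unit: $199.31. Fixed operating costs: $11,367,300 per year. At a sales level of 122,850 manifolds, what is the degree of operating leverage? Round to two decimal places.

At 122,850 units, contribution = 122,850 × $193.36 = $23,754,276.00.
Subtracting fixed costs: EBIT = $23,754,276.00 − $11,367,300 = $12,386,976.00.
DOL = contribution ÷ EBIT = $23,754,276.00 ÷ $12,386,976.00 = 1.9177.

1.92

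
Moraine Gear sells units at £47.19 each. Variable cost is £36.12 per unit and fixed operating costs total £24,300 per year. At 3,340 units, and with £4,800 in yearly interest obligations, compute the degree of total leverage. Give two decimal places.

4.70

At 3,340 units, contribution = 3,340 × £11.07 = £36,973.80.
Operating income = contribution − fixed costs = £36,973.80 − £24,300 = £12,673.80. Interest = £4,800.00, so EBIT − I = £7,873.80.
Degree of total leverage = total CM / (EBIT − interest) = £36,973.80 / £7,873.80 = 4.6958.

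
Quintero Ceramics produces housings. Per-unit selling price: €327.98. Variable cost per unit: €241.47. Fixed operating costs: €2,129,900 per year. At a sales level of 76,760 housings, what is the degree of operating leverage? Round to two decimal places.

1.47

Contribution at this volume is 76,760 × €86.51 = €6,640,507.60.
Subtracting fixed costs: EBIT = €6,640,507.60 − €2,129,900 = €4,510,607.60.
Degree of operating leverage = €6,640,507.60 / €4,510,607.60 = 1.4722.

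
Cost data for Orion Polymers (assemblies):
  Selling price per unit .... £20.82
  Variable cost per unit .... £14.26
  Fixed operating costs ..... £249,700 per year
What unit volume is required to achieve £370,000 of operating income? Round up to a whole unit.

94,467 assemblies

Unit CM = price − variable cost = £20.82 − £14.26 = £6.56.
Required volume = (fixed costs + target profit) ÷ CM = (£249,700 + £370,000) ÷ £6.56 = 94,466.46, so 94,467 assemblies.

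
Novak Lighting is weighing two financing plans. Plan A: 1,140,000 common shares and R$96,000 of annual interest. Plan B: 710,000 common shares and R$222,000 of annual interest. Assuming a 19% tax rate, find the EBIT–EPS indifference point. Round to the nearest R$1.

Set EPS_A = EPS_B: (EBIT − R$96,000)(1 − 0.19) ÷ 1,140,000 = (EBIT − R$222,000)(1 − 0.19) ÷ 710,000.
The (1 − t) factor cancels: (EBIT − 96,000) × 710,000 = (EBIT − 222,000) × 1,140,000.
EBIT × (1,140,000 − 710,000) = 222,000 × 1,140,000 − 96,000 × 710,000 = 184,920,000,000, so EBIT = 184,920,000,000 ÷ 430,000 = 430,046.51.

R$430,047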